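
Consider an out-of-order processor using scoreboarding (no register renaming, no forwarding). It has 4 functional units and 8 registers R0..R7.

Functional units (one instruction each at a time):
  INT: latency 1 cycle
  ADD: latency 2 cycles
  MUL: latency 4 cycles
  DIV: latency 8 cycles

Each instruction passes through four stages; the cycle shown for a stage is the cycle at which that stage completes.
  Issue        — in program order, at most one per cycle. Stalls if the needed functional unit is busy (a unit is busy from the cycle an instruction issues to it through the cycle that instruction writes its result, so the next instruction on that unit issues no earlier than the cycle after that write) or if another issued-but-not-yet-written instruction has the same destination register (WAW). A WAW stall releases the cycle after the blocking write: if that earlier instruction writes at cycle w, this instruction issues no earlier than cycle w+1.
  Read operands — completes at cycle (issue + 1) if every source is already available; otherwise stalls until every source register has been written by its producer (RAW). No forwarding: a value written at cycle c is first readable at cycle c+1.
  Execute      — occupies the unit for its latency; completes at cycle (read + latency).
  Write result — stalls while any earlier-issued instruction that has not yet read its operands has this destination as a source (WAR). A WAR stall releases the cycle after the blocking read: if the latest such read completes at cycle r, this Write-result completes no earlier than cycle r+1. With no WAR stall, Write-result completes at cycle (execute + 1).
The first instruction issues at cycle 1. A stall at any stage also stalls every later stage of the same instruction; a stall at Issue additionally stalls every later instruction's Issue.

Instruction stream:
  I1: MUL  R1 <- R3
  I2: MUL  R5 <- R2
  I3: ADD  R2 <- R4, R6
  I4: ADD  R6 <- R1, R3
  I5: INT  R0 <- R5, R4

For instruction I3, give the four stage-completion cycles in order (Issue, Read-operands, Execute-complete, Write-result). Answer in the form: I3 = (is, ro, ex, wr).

I3 = (9, 10, 12, 13)

  I1 | 1 | 2 | 6 | 7
  I2 | 8 | 9 | 13 | 14   struct: MUL busy until I1 writes@7
  I3 | 9 | 10 | 12 | 13
  I4 | 14 | 15 | 17 | 18   struct: ADD busy until I3 writes@13
  I5 | 15 | 16 | 17 | 18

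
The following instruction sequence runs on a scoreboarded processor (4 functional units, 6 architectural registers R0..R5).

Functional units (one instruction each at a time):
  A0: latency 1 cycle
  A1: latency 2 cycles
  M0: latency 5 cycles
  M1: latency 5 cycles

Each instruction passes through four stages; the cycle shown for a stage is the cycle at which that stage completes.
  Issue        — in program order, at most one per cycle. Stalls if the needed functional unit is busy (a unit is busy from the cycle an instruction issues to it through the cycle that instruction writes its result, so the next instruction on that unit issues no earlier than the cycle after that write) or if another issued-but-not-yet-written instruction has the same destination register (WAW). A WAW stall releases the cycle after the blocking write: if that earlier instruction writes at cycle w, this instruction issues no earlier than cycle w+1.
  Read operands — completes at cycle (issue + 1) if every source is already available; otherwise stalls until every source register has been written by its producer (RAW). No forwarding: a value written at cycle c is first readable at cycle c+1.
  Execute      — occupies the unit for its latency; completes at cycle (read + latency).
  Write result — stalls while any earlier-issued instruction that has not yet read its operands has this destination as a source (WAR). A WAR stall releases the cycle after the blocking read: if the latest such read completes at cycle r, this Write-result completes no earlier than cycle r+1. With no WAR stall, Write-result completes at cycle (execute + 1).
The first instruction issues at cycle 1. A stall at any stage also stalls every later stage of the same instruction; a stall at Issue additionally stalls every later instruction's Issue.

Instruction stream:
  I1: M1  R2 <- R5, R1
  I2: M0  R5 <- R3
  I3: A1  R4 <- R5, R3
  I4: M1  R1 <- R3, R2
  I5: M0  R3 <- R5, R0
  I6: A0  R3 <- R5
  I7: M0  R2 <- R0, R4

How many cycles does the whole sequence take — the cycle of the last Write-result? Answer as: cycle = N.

cycle = 26

cycle 1: I1→M1
cycle 2: I1 RO, I2→M0
cycle 3: I2 RO, I3→A1
cycle 7: I1 EX
cycle 8: I1 WR R2, I2 EX
cycle 9: I2 WR R5, I4→M1
cycle 10: I3 RO, I4 RO, I5→M0
cycle 11: I5 RO
cycle 12: I3 EX
cycle 13: I3 WR R4
cycle 15: I4 EX
cycle 16: I4 WR R1, I5 EX
cycle 17: I5 WR R3
cycle 18: I6→A0
cycle 19: I6 RO, I7→M0
cycle 20: I6 EX, I7 RO
cycle 21: I6 WR R3
cycle 25: I7 EX
cycle 26: I7 WR R2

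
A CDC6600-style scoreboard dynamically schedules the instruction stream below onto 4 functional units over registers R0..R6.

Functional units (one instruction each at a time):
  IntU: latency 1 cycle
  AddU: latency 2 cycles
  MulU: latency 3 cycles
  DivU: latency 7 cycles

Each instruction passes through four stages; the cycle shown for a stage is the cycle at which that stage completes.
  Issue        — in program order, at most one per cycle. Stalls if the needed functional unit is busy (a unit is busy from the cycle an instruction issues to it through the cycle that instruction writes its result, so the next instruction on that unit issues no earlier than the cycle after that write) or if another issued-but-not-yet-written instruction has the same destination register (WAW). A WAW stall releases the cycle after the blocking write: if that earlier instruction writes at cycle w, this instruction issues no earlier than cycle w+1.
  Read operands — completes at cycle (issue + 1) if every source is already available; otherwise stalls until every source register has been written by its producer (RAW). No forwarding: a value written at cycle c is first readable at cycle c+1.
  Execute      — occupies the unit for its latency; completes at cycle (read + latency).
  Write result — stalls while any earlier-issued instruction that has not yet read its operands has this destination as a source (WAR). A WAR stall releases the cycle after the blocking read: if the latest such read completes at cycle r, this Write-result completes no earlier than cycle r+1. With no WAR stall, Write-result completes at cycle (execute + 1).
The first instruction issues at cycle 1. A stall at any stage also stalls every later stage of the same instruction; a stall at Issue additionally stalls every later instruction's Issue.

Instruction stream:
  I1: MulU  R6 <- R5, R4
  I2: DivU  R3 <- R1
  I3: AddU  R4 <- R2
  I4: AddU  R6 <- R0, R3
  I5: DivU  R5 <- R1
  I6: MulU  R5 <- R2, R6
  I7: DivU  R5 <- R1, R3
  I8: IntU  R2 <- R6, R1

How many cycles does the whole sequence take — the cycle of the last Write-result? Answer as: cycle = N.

cycle = 37

[1] I1 dispatched to MulU
[2] I1 operands ready · I2 dispatched to DivU
[3] I2 operands ready · I3 dispatched to AddU
[4] I3 operands ready
[5] I1 complete
[6] R6←I1 · I3 complete
[7] R4←I3
[8] I4 dispatched to AddU
[10] I2 complete
[11] R3←I2
[12] I4 operands ready · I5 dispatched to DivU
[13] I5 operands ready
[14] I4 complete
[15] R6←I4
[20] I5 complete
[21] R5←I5
[22] I6 dispatched to MulU
[23] I6 operands ready
[26] I6 complete
[27] R5←I6
[28] I7 dispatched to DivU
[29] I7 operands ready · I8 dispatched to IntU
[30] I8 operands ready
[31] I8 complete
[32] R2←I8
[36] I7 complete
[37] R5←I7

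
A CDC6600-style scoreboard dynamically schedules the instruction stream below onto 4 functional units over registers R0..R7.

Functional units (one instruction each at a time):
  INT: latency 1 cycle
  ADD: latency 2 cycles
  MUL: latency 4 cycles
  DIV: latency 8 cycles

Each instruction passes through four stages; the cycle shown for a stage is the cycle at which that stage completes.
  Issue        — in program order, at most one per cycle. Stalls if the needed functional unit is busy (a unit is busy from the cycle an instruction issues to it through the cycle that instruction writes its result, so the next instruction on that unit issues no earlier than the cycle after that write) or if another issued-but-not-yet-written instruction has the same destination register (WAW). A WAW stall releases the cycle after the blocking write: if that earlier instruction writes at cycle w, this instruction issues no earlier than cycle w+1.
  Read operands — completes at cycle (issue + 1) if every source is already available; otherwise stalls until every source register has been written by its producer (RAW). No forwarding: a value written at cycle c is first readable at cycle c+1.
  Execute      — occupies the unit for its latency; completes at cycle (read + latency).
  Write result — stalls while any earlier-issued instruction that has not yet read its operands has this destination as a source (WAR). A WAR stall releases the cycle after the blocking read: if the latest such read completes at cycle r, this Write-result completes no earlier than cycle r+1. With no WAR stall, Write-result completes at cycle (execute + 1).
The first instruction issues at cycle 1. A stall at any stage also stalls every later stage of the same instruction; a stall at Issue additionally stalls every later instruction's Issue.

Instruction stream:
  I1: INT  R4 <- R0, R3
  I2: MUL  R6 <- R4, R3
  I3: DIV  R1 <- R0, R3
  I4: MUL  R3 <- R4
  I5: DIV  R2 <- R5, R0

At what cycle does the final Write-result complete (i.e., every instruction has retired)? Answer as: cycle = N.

cycle = 24

I1  is:1  ro:2  ex:3  wr:4
I2  is:2  ro:5  ex:9  wr:10  — RAW R4: wait I1 write@4
I3  is:3  ro:4  ex:12  wr:13
I4  is:11  ro:12  ex:16  wr:17  — struct: MUL busy until I2 writes@10
I5  is:14  ro:15  ex:23  wr:24  — struct: DIV busy until I3 writes@13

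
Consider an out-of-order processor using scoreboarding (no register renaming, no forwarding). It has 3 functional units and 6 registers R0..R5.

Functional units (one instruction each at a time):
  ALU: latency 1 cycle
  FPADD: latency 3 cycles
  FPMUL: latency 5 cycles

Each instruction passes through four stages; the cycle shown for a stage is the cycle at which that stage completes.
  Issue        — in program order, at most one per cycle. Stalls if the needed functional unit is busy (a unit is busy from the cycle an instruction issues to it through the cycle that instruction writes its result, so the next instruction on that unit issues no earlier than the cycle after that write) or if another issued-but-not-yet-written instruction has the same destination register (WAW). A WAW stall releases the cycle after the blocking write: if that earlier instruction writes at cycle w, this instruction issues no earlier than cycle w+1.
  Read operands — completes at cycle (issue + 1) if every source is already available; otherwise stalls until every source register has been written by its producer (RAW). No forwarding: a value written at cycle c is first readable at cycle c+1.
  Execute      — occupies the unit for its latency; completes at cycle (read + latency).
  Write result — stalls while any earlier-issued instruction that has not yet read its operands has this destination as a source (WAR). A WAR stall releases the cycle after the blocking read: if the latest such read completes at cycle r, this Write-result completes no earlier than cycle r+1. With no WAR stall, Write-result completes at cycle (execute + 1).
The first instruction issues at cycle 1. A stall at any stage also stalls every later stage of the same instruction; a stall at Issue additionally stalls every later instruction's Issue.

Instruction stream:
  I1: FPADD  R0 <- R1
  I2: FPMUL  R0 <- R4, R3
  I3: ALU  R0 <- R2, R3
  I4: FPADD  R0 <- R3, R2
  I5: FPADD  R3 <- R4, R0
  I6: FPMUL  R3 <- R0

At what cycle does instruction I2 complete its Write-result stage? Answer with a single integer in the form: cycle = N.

1) issue 1, read 2, done 5, write 6
2) issue 7, read 8, done 13, write 14  <WAW R0: wait I1 write@6>
3) issue 15, read 16, done 17, write 18  <WAW R0: wait I2 write@14>
4) issue 19, read 20, done 23, write 24  <WAW R0: wait I3 write@18>
5) issue 25, read 26, done 29, write 30  <struct: FPADD busy until I4 writes@24>
6) issue 31, read 32, done 37, write 38  <WAW R3: wait I5 write@30>

cycle = 14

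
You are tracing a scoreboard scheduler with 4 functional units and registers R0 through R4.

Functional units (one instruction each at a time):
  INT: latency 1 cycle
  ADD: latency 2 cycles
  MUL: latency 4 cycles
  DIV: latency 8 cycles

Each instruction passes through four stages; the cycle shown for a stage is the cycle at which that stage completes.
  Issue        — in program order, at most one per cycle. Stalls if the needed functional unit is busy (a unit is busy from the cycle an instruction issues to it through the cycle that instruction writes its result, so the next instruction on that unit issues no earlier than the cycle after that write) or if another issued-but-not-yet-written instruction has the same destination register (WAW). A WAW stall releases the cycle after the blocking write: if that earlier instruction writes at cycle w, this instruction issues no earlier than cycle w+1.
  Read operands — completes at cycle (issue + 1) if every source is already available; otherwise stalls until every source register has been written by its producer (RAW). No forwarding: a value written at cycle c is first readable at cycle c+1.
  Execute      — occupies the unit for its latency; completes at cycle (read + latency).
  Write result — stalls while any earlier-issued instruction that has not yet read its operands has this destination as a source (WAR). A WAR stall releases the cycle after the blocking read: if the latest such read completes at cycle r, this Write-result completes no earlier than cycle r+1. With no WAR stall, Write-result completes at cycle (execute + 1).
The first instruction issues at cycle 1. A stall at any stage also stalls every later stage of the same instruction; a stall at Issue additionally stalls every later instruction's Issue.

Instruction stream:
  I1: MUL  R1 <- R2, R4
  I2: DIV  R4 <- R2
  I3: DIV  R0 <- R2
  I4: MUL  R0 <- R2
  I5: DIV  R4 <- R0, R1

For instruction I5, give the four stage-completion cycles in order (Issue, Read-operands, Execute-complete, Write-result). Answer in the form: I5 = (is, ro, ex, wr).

1) issue 1, read 2, done 6, write 7
2) issue 2, read 3, done 11, write 12
3) issue 13, read 14, done 22, write 23  <struct: DIV busy until I2 writes@12>
4) issue 24, read 25, done 29, write 30  <WAW R0: wait I3 write@23>
5) issue 25, read 31, done 39, write 40  <RAW R0: wait I4 write@30>

I5 = (25, 31, 39, 40)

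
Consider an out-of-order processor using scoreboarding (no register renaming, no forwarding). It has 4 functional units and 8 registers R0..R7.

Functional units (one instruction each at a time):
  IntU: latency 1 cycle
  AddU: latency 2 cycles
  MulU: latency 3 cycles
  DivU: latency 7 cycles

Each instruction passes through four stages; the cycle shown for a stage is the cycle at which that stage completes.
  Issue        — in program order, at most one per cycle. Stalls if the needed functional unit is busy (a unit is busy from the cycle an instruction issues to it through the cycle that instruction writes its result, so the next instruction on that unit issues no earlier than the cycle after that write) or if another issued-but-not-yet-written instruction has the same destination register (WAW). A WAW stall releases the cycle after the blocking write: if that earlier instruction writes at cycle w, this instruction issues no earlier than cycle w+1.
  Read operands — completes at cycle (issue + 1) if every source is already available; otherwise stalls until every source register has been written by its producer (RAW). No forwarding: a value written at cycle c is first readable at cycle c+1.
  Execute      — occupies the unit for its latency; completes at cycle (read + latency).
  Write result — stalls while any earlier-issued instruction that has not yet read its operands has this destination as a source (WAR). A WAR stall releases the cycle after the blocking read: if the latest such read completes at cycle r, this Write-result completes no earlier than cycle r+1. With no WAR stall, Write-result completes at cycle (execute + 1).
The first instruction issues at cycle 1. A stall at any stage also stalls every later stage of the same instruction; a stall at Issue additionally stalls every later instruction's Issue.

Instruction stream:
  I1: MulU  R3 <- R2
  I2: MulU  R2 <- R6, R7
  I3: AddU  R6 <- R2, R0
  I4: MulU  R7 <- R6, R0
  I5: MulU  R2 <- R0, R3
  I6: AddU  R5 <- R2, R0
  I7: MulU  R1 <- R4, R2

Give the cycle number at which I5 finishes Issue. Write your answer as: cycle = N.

cycle = 22

cycle 1: I1 dispatched to MulU
cycle 2: I1 operands ready
cycle 5: I1 complete
cycle 6: R3←I1
cycle 7: I2 dispatched to MulU
cycle 8: I2 operands ready, I3 dispatched to AddU
cycle 11: I2 complete
cycle 12: R2←I2
cycle 13: I3 operands ready, I4 dispatched to MulU
cycle 15: I3 complete
cycle 16: R6←I3
cycle 17: I4 operands ready
cycle 20: I4 complete
cycle 21: R7←I4
cycle 22: I5 dispatched to MulU
cycle 23: I5 operands ready, I6 dispatched to AddU
cycle 26: I5 complete
cycle 27: R2←I5
cycle 28: I6 operands ready, I7 dispatched to MulU
cycle 29: I7 operands ready
cycle 30: I6 complete
cycle 31: R5←I6
cycle 32: I7 complete
cycle 33: R1←I7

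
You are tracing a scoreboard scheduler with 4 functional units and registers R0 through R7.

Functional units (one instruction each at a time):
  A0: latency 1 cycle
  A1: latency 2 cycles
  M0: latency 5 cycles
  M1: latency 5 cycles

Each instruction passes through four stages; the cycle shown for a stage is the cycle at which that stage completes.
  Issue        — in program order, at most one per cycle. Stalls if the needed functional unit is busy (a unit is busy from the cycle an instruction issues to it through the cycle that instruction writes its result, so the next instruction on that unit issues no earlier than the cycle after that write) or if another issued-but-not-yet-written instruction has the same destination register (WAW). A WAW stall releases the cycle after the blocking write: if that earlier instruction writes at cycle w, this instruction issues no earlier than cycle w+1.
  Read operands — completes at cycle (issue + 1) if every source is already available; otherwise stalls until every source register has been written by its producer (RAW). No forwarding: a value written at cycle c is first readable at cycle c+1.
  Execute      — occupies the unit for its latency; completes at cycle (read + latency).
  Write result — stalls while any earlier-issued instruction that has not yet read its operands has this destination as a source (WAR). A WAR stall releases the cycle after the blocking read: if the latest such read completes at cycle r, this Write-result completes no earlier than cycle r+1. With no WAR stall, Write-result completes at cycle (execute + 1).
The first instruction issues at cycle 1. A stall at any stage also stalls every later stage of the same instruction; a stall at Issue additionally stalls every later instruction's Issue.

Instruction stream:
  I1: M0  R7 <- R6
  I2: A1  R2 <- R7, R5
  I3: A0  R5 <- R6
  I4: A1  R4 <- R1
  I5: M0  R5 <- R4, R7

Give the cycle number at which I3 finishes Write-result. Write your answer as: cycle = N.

cycle = 10

I1 -> (1, 2, 7, 8)
I2 -> (2, 9, 11, 12)  // RAW R7: wait I1 write@8
I3 -> (3, 4, 5, 10)  // WAR R5: wait I2 read@9
I4 -> (13, 14, 16, 17)  // struct: A1 busy until I2 writes@12
I5 -> (14, 18, 23, 24)  // RAW R4: wait I4 write@17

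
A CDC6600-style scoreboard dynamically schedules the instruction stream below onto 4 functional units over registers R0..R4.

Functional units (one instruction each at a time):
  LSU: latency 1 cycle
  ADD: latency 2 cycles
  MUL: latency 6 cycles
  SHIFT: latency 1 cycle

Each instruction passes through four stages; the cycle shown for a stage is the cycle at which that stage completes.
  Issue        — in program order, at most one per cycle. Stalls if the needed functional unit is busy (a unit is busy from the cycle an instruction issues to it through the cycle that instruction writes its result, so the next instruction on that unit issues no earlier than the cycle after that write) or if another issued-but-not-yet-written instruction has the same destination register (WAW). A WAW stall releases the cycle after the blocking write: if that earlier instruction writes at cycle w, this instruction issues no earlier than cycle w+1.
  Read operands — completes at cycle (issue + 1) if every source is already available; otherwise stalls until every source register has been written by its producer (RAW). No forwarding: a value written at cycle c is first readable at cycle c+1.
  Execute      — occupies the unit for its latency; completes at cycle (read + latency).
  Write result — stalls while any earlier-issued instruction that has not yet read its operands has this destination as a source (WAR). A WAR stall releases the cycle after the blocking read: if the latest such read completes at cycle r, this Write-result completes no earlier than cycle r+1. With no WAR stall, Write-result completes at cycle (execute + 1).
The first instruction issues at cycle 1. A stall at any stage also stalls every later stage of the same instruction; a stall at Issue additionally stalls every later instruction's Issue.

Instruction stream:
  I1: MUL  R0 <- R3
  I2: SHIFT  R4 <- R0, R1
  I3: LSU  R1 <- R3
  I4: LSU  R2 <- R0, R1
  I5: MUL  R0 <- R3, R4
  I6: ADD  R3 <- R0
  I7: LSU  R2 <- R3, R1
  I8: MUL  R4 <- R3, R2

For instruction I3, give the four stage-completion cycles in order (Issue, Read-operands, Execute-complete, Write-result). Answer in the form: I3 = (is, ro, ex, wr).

I3 = (3, 4, 5, 11)

I1  is:1  ro:2  ex:8  wr:9
I2  is:2  ro:10  ex:11  wr:12  — RAW R0: wait I1 write@9
I3  is:3  ro:4  ex:5  wr:11  — WAR R1: wait I2 read@10
I4  is:12  ro:13  ex:14  wr:15  — struct: LSU busy until I3 writes@11
I5  is:13  ro:14  ex:20  wr:21
I6  is:14  ro:22  ex:24  wr:25  — RAW R0: wait I5 write@21
I7  is:16  ro:26  ex:27  wr:28  — struct: LSU busy until I4 writes@15, RAW R3: wait I6 write@25
I8  is:22  ro:29  ex:35  wr:36  — struct: MUL busy until I5 writes@21, RAW R2: wait I7 write@28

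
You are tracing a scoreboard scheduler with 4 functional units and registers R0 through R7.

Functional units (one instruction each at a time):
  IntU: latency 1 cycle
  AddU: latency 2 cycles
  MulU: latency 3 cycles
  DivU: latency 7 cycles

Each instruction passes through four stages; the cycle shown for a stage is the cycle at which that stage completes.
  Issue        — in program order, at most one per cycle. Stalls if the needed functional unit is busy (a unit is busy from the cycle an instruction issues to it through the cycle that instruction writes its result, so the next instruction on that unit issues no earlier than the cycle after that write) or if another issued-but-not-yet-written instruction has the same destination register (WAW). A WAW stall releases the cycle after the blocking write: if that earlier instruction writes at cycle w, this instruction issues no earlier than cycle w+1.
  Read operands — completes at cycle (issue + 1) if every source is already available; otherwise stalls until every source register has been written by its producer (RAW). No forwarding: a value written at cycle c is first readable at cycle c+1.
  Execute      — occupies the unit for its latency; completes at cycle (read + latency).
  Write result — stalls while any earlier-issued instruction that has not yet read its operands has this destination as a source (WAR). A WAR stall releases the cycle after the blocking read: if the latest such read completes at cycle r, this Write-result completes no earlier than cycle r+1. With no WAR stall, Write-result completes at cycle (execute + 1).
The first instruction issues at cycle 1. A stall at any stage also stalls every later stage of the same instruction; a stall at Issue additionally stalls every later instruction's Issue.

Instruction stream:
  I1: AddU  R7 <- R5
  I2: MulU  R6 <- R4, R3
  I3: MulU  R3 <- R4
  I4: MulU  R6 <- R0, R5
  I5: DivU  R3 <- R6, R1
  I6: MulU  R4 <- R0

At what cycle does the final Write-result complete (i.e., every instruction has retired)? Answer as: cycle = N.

cycle 1: I1→AddU
cycle 2: I1 RO, I2→MulU
cycle 3: I2 RO
cycle 4: I1 EX
cycle 5: I1 WR R7
cycle 6: I2 EX
cycle 7: I2 WR R6
cycle 8: I3→MulU
cycle 9: I3 RO
cycle 12: I3 EX
cycle 13: I3 WR R3
cycle 14: I4→MulU
cycle 15: I4 RO, I5→DivU
cycle 18: I4 EX
cycle 19: I4 WR R6
cycle 20: I5 RO, I6→MulU
cycle 21: I6 RO
cycle 24: I6 EX
cycle 25: I6 WR R4
cycle 27: I5 EX
cycle 28: I5 WR R3

cycle = 28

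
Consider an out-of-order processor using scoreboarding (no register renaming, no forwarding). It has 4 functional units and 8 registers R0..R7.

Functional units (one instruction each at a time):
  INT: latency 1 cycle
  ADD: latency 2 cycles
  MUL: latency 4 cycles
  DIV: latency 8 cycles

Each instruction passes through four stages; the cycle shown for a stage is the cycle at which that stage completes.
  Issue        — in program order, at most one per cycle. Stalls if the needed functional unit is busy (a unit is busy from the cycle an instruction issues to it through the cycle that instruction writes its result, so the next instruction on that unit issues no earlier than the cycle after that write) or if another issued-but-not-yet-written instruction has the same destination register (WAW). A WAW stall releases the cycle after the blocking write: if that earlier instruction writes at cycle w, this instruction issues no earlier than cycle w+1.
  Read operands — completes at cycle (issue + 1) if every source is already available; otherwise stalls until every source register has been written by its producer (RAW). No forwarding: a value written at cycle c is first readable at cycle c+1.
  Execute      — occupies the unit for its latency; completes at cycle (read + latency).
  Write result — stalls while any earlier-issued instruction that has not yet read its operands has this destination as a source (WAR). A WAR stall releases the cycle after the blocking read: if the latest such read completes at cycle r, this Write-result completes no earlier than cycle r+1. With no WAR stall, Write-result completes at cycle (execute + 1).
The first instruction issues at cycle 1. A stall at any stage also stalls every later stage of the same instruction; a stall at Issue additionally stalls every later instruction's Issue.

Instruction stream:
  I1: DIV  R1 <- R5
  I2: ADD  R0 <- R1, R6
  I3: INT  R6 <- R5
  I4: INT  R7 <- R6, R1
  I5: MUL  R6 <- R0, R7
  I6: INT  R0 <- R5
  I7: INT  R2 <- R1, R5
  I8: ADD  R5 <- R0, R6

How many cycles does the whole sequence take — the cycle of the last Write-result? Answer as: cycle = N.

cycle = 27

[1] issue I1 (DIV)
[2] I1 read-ops · issue I2 (ADD)
[3] issue I3 (INT)
[4] I3 read-ops
[5] I3 finished on INT
[10] I1 finished on DIV
[11] I1→R1
[12] I2 read-ops
[13] I3→R6
[14] I2 finished on ADD · issue I4 (INT)
[15] I2→R0 · I4 read-ops · issue I5 (MUL)
[16] I4 finished on INT
[17] I4→R7
[18] I5 read-ops · issue I6 (INT)
[19] I6 read-ops
[20] I6 finished on INT
[21] I6→R0
[22] I5 finished on MUL · issue I7 (INT)
[23] I5→R6 · I7 read-ops · issue I8 (ADD)
[24] I7 finished on INT · I8 read-ops
[25] I7→R2
[26] I8 finished on ADD
[27] I8→R5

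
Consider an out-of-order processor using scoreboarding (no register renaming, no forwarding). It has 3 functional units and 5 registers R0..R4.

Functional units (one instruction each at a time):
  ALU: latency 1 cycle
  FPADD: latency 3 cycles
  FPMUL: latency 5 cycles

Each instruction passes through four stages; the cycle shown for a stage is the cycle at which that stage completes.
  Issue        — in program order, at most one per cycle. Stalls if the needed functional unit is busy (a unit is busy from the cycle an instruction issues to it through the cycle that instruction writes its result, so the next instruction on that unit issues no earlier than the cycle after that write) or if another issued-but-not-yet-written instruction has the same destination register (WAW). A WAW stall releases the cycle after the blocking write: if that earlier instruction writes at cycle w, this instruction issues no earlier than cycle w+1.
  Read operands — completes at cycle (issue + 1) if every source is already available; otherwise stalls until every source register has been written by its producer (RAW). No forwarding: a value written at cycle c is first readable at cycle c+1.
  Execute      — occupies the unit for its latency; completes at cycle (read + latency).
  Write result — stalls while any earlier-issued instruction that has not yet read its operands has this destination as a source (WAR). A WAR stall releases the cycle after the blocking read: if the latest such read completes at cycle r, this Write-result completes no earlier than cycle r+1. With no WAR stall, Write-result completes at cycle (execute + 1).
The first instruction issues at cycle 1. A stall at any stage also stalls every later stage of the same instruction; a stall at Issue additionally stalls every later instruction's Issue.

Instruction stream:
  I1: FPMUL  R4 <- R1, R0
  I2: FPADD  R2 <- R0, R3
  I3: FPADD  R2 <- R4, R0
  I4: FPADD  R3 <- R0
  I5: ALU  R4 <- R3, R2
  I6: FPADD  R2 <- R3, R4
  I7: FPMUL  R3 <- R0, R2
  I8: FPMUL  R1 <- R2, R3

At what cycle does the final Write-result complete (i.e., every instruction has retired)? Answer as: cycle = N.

I1: IS=1 RO=2 EX=7 WR=8
I2: IS=2 RO=3 EX=6 WR=7
I3: IS=8 RO=9 EX=12 WR=13  [struct: FPADD busy until I2 writes@7]
I4: IS=14 RO=15 EX=18 WR=19  [struct: FPADD busy until I3 writes@13]
I5: IS=15 RO=20 EX=21 WR=22  [RAW R3: wait I4 write@19]
I6: IS=20 RO=23 EX=26 WR=27  [struct: FPADD busy until I4 writes@19; RAW R4: wait I5 write@22]
I7: IS=21 RO=28 EX=33 WR=34  [RAW R2: wait I6 write@27]
I8: IS=35 RO=36 EX=41 WR=42  [struct: FPMUL busy until I7 writes@34]

cycle = 42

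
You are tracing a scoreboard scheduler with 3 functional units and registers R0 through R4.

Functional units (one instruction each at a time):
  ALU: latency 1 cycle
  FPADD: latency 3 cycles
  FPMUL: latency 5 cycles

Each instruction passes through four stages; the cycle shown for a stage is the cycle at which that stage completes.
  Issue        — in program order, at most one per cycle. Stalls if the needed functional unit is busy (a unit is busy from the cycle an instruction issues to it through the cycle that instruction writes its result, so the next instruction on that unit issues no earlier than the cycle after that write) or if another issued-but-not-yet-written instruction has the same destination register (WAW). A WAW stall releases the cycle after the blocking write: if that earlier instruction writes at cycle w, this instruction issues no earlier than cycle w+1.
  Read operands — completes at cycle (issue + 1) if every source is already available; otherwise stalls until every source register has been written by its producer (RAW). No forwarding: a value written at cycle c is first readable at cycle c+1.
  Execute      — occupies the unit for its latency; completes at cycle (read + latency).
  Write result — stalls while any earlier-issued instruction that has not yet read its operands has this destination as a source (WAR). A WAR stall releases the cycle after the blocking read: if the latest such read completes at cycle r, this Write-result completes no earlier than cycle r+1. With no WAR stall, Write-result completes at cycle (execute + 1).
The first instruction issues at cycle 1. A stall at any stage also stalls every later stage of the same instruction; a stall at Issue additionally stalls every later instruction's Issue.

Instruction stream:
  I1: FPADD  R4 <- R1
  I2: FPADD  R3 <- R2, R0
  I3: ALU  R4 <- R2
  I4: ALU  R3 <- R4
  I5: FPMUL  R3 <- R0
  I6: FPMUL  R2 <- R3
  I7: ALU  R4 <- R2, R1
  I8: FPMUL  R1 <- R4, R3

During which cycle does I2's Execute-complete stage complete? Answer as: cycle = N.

cycle = 11

cycle 1: I1 dispatched to FPADD
cycle 2: I1 operands ready
cycle 5: I1 complete
cycle 6: R4←I1
cycle 7: I2 dispatched to FPADD
cycle 8: I2 operands ready, I3 dispatched to ALU
cycle 9: I3 operands ready
cycle 10: I3 complete
cycle 11: I2 complete, R4←I3
cycle 12: R3←I2
cycle 13: I4 dispatched to ALU
cycle 14: I4 operands ready
cycle 15: I4 complete
cycle 16: R3←I4
cycle 17: I5 dispatched to FPMUL
cycle 18: I5 operands ready
cycle 23: I5 complete
cycle 24: R3←I5
cycle 25: I6 dispatched to FPMUL
cycle 26: I6 operands ready, I7 dispatched to ALU
cycle 31: I6 complete
cycle 32: R2←I6
cycle 33: I7 operands ready, I8 dispatched to FPMUL
cycle 34: I7 complete
cycle 35: R4←I7
cycle 36: I8 operands ready
cycle 41: I8 complete
cycle 42: R1←I8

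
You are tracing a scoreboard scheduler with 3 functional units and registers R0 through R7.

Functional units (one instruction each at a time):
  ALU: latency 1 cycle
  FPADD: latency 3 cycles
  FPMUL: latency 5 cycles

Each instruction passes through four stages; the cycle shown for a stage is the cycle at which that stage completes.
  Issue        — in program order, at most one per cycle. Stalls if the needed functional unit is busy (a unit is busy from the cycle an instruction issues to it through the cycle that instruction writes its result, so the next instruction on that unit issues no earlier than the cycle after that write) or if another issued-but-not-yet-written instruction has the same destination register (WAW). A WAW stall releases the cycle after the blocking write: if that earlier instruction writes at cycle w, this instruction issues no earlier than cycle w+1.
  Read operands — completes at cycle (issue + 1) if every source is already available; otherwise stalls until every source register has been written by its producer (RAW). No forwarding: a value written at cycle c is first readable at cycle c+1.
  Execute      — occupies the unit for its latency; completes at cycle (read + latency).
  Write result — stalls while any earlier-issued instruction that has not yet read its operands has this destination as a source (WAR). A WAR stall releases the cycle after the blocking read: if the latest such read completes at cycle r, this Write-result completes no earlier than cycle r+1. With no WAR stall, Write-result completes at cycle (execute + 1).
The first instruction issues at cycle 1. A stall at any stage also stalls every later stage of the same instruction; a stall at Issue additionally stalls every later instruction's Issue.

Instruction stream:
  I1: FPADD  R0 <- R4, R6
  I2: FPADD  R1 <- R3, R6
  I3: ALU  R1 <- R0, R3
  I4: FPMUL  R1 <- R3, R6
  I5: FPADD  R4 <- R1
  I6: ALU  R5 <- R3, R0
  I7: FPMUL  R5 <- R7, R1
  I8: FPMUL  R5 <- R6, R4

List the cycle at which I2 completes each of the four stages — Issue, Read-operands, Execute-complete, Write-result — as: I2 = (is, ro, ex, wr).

t=1  I1→FPADD
t=2  I1 RO
t=5  I1 EX
t=6  I1 WR R0
t=7  I2→FPADD
t=8  I2 RO
t=11  I2 EX
t=12  I2 WR R1
t=13  I3→ALU
t=14  I3 RO
t=15  I3 EX
t=16  I3 WR R1
t=17  I4→FPMUL
t=18  I4 RO; I5→FPADD
t=19  I6→ALU
t=20  I6 RO
t=21  I6 EX
t=22  I6 WR R5
t=23  I4 EX
t=24  I4 WR R1
t=25  I5 RO; I7→FPMUL
t=26  I7 RO
t=28  I5 EX
t=29  I5 WR R4
t=31  I7 EX
t=32  I7 WR R5
t=33  I8→FPMUL
t=34  I8 RO
t=39  I8 EX
t=40  I8 WR R5

I2 = (7, 8, 11, 12)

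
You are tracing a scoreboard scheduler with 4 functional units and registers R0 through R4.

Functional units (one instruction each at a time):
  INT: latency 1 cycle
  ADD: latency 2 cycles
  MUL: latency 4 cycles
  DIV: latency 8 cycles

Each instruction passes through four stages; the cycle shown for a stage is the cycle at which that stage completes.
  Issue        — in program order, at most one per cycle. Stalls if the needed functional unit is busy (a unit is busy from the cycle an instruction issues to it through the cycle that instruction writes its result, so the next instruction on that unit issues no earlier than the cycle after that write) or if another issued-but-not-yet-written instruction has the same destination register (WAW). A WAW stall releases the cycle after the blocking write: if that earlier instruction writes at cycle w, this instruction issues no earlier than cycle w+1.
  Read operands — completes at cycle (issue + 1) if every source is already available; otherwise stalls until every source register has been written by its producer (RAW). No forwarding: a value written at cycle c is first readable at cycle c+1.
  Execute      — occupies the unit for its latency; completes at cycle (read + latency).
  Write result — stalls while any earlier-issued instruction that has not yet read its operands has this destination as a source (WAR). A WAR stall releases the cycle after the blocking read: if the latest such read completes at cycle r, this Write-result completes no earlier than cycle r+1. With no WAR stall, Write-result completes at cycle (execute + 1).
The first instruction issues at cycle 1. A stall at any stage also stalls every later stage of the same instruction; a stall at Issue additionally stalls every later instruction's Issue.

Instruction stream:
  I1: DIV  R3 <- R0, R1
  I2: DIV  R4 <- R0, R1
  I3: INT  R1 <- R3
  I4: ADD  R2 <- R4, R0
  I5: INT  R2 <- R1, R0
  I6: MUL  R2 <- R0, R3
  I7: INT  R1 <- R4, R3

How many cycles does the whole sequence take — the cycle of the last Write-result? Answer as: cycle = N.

cycle = 37

cycle 1: I1 dispatched to DIV
cycle 2: I1 operands ready
cycle 10: I1 complete
cycle 11: R3←I1
cycle 12: I2 dispatched to DIV
cycle 13: I2 operands ready; I3 dispatched to INT
cycle 14: I3 operands ready; I4 dispatched to ADD
cycle 15: I3 complete
cycle 16: R1←I3
cycle 21: I2 complete
cycle 22: R4←I2
cycle 23: I4 operands ready
cycle 25: I4 complete
cycle 26: R2←I4
cycle 27: I5 dispatched to INT
cycle 28: I5 operands ready
cycle 29: I5 complete
cycle 30: R2←I5
cycle 31: I6 dispatched to MUL
cycle 32: I6 operands ready; I7 dispatched to INT
cycle 33: I7 operands ready
cycle 34: I7 complete
cycle 35: R1←I7
cycle 36: I6 complete
cycle 37: R2←I6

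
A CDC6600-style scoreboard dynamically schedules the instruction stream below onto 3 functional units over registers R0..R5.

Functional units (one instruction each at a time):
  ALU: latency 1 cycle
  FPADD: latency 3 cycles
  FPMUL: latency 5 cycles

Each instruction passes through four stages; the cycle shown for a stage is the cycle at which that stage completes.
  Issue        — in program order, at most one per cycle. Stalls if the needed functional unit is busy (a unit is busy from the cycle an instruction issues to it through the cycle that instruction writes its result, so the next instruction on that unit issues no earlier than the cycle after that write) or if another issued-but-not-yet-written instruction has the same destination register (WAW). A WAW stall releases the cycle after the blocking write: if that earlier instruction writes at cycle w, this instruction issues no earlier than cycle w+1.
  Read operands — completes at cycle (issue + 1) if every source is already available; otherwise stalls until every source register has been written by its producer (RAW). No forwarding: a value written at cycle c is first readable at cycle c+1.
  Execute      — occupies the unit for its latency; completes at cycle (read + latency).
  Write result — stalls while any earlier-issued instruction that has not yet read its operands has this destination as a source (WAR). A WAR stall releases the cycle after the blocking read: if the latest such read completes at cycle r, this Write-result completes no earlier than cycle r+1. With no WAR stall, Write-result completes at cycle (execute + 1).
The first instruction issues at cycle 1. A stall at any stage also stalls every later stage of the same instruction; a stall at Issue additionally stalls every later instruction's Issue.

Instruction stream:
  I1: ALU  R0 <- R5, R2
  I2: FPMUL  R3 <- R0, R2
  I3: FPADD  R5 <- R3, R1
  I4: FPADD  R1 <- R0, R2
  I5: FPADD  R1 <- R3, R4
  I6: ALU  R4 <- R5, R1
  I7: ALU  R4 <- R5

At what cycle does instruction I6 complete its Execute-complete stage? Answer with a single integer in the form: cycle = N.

c1: issue I1 (ALU)
c2: I1 read-ops · issue I2 (FPMUL)
c3: I1 finished on ALU · issue I3 (FPADD)
c4: I1→R0
c5: I2 read-ops
c10: I2 finished on FPMUL
c11: I2→R3
c12: I3 read-ops
c15: I3 finished on FPADD
c16: I3→R5
c17: issue I4 (FPADD)
c18: I4 read-ops
c21: I4 finished on FPADD
c22: I4→R1
c23: issue I5 (FPADD)
c24: I5 read-ops · issue I6 (ALU)
c27: I5 finished on FPADD
c28: I5→R1
c29: I6 read-ops
c30: I6 finished on ALU
c31: I6→R4
c32: issue I7 (ALU)
c33: I7 read-ops
c34: I7 finished on ALU
c35: I7→R4

cycle = 30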